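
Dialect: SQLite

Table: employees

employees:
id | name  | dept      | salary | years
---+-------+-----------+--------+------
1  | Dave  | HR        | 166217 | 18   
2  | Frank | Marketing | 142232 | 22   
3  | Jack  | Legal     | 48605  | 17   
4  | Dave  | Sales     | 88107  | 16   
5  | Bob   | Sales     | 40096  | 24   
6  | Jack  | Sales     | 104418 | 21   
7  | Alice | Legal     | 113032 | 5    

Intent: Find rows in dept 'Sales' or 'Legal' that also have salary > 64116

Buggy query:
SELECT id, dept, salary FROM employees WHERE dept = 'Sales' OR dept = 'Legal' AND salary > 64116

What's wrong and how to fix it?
Bug: Without parentheses, AND is evaluated before OR, so the salary filter only applies to the 'Legal' branch

Fix: Add parentheses around the OR so the AND applies to both alternatives

Corrected query:
SELECT id, dept, salary FROM employees WHERE (dept = 'Sales' OR dept = 'Legal') AND salary > 64116

Result:
id | dept  | salary
---+-------+-------
4  | Sales | 88107 
6  | Sales | 104418
7  | Legal | 113032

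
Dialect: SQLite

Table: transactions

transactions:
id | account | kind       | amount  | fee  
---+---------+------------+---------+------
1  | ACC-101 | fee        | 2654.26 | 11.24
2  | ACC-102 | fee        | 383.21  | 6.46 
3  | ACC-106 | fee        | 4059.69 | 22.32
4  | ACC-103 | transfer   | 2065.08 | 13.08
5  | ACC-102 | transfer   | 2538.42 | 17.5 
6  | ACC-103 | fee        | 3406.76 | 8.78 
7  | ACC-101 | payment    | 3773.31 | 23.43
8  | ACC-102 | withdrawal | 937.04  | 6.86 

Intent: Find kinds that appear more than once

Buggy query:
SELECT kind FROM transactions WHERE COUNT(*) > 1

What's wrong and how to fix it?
Bug: WHERE can't reference COUNT(*); aggregates are computed after WHERE

Fix: GROUP BY kind, then filter groups with HAVING COUNT(*) > 1

Corrected query:
SELECT kind FROM transactions GROUP BY kind HAVING COUNT(*) > 1

Result:
kind    
--------
fee     
transfer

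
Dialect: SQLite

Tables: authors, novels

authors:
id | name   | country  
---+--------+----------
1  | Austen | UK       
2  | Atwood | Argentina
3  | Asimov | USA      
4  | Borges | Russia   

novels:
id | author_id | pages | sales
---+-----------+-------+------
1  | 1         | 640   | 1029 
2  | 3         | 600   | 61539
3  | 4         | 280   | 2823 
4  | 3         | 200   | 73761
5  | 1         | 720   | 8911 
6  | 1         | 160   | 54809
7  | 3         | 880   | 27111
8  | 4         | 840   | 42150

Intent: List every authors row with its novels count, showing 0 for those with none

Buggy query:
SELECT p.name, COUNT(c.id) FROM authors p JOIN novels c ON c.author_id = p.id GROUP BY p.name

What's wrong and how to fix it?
Bug: An inner join excludes parents with zero children

Fix: Switch to LEFT JOIN to retain unmatched parent rows

Corrected query:
SELECT p.name, COUNT(c.id) FROM authors p LEFT JOIN novels c ON c.author_id = p.id GROUP BY p.name

Result:
name   | COUNT(c.id)
-------+------------
Asimov | 3          
Atwood | 0          
Austen | 3          
Borges | 2          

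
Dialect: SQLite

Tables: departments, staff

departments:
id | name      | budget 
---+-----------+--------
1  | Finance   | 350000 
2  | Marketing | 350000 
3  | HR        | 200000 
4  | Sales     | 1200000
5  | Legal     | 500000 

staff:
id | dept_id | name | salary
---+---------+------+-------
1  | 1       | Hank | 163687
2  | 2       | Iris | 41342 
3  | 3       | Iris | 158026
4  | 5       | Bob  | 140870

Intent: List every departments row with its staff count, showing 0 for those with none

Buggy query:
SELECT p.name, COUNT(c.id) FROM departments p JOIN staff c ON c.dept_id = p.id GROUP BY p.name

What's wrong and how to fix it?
Bug: INNER JOIN drops departments rows that have no matching staff rows

Fix: Use LEFT JOIN so parents without children still appear (COUNT(c.id) gives 0)

Corrected query:
SELECT p.name, COUNT(c.id) FROM departments p LEFT JOIN staff c ON c.dept_id = p.id GROUP BY p.name

Result:
name      | COUNT(c.id)
----------+------------
Finance   | 1          
HR        | 1          
Legal     | 1          
Marketing | 1          
Sales     | 0          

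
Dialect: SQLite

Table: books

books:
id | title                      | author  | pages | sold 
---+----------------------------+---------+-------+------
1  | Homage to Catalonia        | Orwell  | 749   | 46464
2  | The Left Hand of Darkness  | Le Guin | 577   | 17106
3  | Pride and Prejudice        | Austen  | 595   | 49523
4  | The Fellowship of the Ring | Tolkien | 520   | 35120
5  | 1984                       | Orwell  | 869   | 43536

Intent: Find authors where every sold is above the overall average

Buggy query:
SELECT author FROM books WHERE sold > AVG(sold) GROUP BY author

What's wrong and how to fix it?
Bug: AVG() is an aggregate; it can't sit directly in WHERE

Fix: Use a subquery for AVG and a HAVING MIN(...) filter so the condition holds for every row in the group

Corrected query:
SELECT author FROM books GROUP BY author HAVING MIN(sold) > (SELECT AVG(sold) FROM books)

Result:
author
------
Austen
Orwell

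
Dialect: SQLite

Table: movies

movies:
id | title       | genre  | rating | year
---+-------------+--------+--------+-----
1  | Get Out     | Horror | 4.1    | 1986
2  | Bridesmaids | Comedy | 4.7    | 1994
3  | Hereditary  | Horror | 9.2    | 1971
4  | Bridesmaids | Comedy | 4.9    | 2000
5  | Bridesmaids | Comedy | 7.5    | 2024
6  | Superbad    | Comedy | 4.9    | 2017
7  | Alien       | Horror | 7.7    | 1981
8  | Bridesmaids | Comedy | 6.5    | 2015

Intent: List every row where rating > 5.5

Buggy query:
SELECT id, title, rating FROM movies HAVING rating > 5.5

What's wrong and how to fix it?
Bug: HAVING filters the output of aggregation, but this query has no GROUP BY and no aggregate functions, so SQLite rejects it (HAVING clause on a non-aggregate query); the condition here is per row

Fix: Use WHERE for row-level filtering

Corrected query:
SELECT id, title, rating FROM movies WHERE rating > 5.5

Result:
id | title       | rating
---+-------------+-------
3  | Hereditary  | 9.2   
5  | Bridesmaids | 7.5   
7  | Alien       | 7.7   
8  | Bridesmaids | 6.5   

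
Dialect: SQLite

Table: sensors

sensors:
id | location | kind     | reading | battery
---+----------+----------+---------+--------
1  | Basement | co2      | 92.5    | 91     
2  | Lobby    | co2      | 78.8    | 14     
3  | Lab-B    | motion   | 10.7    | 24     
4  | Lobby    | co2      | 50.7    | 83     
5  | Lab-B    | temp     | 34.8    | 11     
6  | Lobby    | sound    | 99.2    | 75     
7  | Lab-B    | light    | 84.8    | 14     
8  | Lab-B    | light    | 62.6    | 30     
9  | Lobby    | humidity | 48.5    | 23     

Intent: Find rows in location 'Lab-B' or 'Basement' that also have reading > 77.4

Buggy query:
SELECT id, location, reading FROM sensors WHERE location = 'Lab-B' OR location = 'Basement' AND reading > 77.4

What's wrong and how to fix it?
Bug: Without parentheses, AND is evaluated before OR, so the reading filter only applies to the 'Basement' branch

Fix: Add parentheses around the OR so the AND applies to both alternatives

Corrected query:
SELECT id, location, reading FROM sensors WHERE (location = 'Lab-B' OR location = 'Basement') AND reading > 77.4

Result:
id | location | reading
---+----------+--------
1  | Basement | 92.5   
7  | Lab-B    | 84.8   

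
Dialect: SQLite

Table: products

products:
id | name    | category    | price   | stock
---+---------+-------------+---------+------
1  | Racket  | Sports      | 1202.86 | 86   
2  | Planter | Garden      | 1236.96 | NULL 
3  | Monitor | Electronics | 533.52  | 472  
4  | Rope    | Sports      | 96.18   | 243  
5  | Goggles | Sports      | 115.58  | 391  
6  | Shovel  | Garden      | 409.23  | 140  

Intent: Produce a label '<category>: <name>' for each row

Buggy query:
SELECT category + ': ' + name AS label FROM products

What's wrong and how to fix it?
Bug: '+' is numeric addition; on text columns SQLite converts them to 0 instead of concatenating

Fix: Replace + with || to concatenate text

Corrected query:
SELECT category || ': ' || name AS label FROM products

Result:
label               
--------------------
Sports: Racket      
Garden: Planter     
Electronics: Monitor
Sports: Rope        
Sports: Goggles     
Garden: Shovel      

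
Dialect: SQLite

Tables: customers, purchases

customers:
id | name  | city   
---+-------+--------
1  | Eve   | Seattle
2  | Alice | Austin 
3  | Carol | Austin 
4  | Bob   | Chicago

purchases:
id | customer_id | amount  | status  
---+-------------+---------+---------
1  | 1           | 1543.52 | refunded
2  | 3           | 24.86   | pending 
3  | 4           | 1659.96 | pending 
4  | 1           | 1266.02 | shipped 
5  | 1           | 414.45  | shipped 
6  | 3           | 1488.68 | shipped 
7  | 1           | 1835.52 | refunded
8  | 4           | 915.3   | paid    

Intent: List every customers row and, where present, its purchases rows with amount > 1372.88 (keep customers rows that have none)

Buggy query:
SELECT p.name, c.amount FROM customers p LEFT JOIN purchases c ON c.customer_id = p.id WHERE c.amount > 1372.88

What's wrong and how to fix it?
Bug: Filtering c.amount in WHERE discards the NULL rows produced by LEFT JOIN, turning it into an inner join

Fix: Put 'c.amount > 1372.88' in the JOIN's ON clause instead of WHERE

Corrected query:
SELECT p.name, c.amount FROM customers p LEFT JOIN purchases c ON c.customer_id = p.id AND c.amount > 1372.88

Result:
name  | amount 
------+--------
Eve   | 1543.52
Eve   | 1835.52
Alice | NULL   
Carol | 1488.68
Bob   | 1659.96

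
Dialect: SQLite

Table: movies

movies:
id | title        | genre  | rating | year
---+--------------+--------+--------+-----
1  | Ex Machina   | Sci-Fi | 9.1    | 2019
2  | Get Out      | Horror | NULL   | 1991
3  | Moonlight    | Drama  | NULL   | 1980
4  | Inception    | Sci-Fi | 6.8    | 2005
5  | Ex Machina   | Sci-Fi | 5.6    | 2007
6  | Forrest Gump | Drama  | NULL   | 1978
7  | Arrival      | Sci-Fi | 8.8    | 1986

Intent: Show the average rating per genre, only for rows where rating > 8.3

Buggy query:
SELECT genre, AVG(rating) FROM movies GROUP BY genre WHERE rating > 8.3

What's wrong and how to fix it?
Bug: WHERE cannot follow GROUP BY

Fix: Move the WHERE clause before GROUP BY

Corrected query:
SELECT genre, AVG(rating) FROM movies WHERE rating > 8.3 GROUP BY genre

Result:
genre  | AVG(rating)
-------+------------
Sci-Fi | 8.95       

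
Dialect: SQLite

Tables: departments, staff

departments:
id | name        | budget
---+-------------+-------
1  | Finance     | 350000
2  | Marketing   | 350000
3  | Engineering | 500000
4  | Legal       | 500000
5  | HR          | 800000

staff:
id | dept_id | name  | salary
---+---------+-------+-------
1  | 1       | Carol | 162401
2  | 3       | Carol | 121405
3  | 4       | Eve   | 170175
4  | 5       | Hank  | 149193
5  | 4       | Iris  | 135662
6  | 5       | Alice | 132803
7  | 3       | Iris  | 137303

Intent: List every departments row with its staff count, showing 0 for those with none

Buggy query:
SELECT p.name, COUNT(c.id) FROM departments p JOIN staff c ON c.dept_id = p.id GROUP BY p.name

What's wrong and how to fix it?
Bug: An inner join excludes parents with zero children

Fix: Switch to LEFT JOIN to retain unmatched parent rows

Corrected query:
SELECT p.name, COUNT(c.id) FROM departments p LEFT JOIN staff c ON c.dept_id = p.id GROUP BY p.name

Result:
name        | COUNT(c.id)
------------+------------
Engineering | 2          
Finance     | 1          
HR          | 2          
Legal       | 2          
Marketing   | 0          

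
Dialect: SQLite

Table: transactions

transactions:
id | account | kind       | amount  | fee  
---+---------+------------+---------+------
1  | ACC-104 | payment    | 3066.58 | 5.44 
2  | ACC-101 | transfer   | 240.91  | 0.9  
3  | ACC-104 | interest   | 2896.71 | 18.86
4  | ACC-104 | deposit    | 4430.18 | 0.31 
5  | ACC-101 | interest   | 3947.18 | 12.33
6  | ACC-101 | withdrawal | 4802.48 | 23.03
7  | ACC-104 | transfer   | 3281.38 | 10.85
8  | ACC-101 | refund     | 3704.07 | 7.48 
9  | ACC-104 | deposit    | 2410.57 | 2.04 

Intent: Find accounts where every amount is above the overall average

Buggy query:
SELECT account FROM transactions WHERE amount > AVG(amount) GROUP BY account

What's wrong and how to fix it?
Bug: WHERE evaluates per row before aggregation, so AVG() is unavailable

Fix: Use a subquery for AVG and a HAVING MIN(...) filter so the condition holds for every row in the group

Corrected query:
SELECT account FROM transactions GROUP BY account HAVING MIN(amount) > (SELECT AVG(amount) FROM transactions)

Result:
(no rows)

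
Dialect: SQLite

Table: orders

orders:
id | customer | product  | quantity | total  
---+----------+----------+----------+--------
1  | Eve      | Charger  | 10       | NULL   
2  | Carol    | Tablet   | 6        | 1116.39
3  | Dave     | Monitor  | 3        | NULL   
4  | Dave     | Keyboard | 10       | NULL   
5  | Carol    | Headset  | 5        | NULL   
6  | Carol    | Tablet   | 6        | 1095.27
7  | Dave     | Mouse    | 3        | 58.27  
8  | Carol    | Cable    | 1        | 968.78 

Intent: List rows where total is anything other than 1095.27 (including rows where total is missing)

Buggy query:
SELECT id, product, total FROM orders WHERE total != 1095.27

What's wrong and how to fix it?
Bug: 'total != 1095.27' is unknown when total is NULL, so NULL rows are silently excluded

Fix: Add an explicit OR total IS NULL to include the missing-value rows

Corrected query:
SELECT id, product, total FROM orders WHERE total != 1095.27 OR total IS NULL

Result:
id | product  | total  
---+----------+--------
1  | Charger  | NULL   
2  | Tablet   | 1116.39
3  | Monitor  | NULL   
4  | Keyboard | NULL   
5  | Headset  | NULL   
7  | Mouse    | 58.27  
8  | Cable    | 968.78 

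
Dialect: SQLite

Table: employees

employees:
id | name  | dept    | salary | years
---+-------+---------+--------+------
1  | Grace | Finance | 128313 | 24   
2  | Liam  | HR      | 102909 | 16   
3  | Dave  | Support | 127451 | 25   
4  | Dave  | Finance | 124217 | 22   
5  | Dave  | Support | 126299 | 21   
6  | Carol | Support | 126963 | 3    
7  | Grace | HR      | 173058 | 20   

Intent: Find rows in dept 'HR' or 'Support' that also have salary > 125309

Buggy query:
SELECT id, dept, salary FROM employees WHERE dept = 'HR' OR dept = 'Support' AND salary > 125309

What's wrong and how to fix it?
Bug: AND binds tighter than OR, so this parses as dept = 'HR' OR (dept = 'Support' AND salary > 125309)

Fix: Group the OR with parentheses (or use IN), then AND the threshold

Corrected query:
SELECT id, dept, salary FROM employees WHERE (dept = 'HR' OR dept = 'Support') AND salary > 125309

Result:
id | dept    | salary
---+---------+-------
3  | Support | 127451
5  | Support | 126299
6  | Support | 126963
7  | HR      | 173058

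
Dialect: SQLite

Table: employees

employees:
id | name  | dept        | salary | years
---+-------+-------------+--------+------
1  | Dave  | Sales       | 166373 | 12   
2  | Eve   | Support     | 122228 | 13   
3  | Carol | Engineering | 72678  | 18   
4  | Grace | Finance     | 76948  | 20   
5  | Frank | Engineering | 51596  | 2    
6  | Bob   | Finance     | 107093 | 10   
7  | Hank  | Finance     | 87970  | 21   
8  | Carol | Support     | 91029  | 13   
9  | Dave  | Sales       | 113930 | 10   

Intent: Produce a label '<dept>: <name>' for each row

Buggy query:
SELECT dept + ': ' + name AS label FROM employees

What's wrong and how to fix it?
Bug: SQLite uses || for string concatenation; + coerces text to numbers (yielding 0)

Fix: Replace + with || to concatenate text

Corrected query:
SELECT dept || ': ' || name AS label FROM employees

Result:
label             
------------------
Sales: Dave       
Support: Eve      
Engineering: Carol
Finance: Grace    
Engineering: Frank
Finance: Bob      
Finance: Hank     
Support: Carol    
Sales: Dave       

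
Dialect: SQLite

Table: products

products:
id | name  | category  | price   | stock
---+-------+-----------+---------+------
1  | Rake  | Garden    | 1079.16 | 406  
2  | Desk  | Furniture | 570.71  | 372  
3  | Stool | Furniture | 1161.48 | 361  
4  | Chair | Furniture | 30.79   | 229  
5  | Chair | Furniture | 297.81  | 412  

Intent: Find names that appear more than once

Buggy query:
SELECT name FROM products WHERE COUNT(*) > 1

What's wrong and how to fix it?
Bug: COUNT(*) is an aggregate and cannot be used in WHERE

Fix: GROUP BY name, then filter groups with HAVING COUNT(*) > 1

Corrected query:
SELECT name FROM products GROUP BY name HAVING COUNT(*) > 1

Result:
name 
-----
Chair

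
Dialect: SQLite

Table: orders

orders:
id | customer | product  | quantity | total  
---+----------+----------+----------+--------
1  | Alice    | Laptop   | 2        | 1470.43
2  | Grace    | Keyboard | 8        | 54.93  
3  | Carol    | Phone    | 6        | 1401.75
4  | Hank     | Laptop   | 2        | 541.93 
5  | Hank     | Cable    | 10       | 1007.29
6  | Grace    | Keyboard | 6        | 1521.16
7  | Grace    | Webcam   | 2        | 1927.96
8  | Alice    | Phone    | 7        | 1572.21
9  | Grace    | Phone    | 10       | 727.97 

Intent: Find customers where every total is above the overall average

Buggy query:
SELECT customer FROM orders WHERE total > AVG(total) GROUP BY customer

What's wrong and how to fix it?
Bug: AVG() is an aggregate; it can't sit directly in WHERE

Fix: Compute the overall average in a scalar subquery and compare each group's MIN against it in HAVING

Corrected query:
SELECT customer FROM orders GROUP BY customer HAVING MIN(total) > (SELECT AVG(total) FROM orders)

Result:
customer
--------
Alice   
Carol   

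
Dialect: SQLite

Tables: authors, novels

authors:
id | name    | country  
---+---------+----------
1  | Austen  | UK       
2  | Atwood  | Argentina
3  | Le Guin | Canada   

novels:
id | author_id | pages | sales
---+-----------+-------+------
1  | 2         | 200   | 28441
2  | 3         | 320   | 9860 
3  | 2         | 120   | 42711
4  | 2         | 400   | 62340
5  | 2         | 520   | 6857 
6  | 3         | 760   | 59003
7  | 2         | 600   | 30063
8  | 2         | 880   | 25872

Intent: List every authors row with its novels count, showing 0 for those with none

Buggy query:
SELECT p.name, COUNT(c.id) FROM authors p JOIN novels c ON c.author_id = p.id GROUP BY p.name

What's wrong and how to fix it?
Bug: INNER JOIN drops authors rows that have no matching novels rows

Fix: Switch to LEFT JOIN to retain unmatched parent rows

Corrected query:
SELECT p.name, COUNT(c.id) FROM authors p LEFT JOIN novels c ON c.author_id = p.id GROUP BY p.name

Result:
name    | COUNT(c.id)
--------+------------
Atwood  | 6          
Austen  | 0          
Le Guin | 2          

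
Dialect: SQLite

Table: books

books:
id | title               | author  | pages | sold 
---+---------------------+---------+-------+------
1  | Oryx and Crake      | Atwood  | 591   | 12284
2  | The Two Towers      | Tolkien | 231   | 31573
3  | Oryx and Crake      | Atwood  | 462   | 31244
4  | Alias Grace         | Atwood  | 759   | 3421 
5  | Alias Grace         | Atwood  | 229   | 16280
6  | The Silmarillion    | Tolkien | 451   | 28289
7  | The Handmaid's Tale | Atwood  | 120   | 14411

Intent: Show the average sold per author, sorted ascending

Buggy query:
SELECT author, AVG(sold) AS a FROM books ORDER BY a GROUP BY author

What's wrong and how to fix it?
Bug: ORDER BY appears before GROUP BY; SQL clause order requires GROUP BY first

Fix: Move ORDER BY to the end, after GROUP BY

Corrected query:
SELECT author, AVG(sold) AS a FROM books GROUP BY author ORDER BY a

Result:
author  | a    
--------+------
Atwood  | 15528
Tolkien | 29931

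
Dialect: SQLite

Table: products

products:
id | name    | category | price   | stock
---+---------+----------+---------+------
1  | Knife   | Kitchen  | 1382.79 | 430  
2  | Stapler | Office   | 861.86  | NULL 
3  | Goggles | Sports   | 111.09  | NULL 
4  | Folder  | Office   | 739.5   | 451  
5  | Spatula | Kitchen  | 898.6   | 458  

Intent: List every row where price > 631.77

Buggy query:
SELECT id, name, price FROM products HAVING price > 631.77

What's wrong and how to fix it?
Bug: HAVING filters the output of aggregation, but this query has no GROUP BY and no aggregate functions, so SQLite rejects it (HAVING clause on a non-aggregate query); the condition here is per row

Fix: Use WHERE for row-level filtering

Corrected query:
SELECT id, name, price FROM products WHERE price > 631.77

Result:
id | name    | price  
---+---------+--------
1  | Knife   | 1382.79
2  | Stapler | 861.86 
4  | Folder  | 739.5  
5  | Spatula | 898.6  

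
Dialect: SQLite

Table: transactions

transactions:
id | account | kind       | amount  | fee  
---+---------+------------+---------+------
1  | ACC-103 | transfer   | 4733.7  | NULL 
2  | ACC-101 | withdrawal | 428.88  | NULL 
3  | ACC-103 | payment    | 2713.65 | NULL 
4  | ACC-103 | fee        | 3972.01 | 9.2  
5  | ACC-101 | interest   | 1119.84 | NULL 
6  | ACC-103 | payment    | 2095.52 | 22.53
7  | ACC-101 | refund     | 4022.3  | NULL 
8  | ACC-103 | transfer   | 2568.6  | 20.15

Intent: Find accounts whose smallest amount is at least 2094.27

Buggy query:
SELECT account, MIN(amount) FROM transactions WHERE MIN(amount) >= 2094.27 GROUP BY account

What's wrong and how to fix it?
Bug: MIN() in WHERE is a misuse of aggregate

Fix: Use HAVING for the per-group MIN condition

Corrected query:
SELECT account, MIN(amount) FROM transactions GROUP BY account HAVING MIN(amount) >= 2094.27

Result:
account | MIN(amount)
--------+------------
ACC-103 | 2095.52    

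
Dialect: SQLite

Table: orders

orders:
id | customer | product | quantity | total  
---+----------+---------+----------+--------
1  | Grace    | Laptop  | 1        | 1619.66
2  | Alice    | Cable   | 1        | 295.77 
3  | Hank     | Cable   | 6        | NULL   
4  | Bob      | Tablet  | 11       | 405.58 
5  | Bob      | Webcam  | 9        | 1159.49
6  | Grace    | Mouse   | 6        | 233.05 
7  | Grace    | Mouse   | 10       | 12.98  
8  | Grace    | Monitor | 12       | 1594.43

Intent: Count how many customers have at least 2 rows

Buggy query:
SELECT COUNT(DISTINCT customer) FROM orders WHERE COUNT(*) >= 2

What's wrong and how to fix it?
Bug: COUNT(*) cannot appear in WHERE; the per-group count doesn't exist yet

Fix: Group first with HAVING COUNT(*) >= 2, then COUNT the resulting groups

Corrected query:
SELECT COUNT(*) FROM (SELECT customer FROM orders GROUP BY customer HAVING COUNT(*) >= 2)

Result:
COUNT(*)
--------
2       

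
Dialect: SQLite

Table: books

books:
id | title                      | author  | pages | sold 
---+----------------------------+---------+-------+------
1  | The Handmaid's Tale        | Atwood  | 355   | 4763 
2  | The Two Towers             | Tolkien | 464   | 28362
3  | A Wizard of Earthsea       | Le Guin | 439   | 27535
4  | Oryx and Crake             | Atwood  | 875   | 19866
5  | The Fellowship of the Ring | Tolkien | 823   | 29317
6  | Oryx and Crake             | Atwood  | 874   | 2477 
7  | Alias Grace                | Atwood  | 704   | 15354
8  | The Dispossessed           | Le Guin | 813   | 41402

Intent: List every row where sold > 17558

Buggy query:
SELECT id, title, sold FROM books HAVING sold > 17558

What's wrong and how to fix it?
Bug: This is a non-aggregate query (no GROUP BY, no aggregates), so in SQLite the HAVING clause is invalid here; a row-level condition belongs in WHERE

Fix: Use WHERE for row-level filtering

Corrected query:
SELECT id, title, sold FROM books WHERE sold > 17558

Result:
id | title                      | sold 
---+----------------------------+------
2  | The Two Towers             | 28362
3  | A Wizard of Earthsea       | 27535
4  | Oryx and Crake             | 19866
5  | The Fellowship of the Ring | 29317
8  | The Dispossessed           | 41402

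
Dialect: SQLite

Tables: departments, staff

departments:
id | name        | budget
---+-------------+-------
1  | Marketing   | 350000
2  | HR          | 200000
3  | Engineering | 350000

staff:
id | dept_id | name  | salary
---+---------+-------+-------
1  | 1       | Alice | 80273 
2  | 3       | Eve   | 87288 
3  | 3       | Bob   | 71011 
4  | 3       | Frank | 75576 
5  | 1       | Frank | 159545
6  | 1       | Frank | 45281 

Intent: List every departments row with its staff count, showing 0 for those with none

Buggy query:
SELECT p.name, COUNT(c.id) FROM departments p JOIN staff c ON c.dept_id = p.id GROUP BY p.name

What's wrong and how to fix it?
Bug: An inner join excludes parents with zero children

Fix: Use LEFT JOIN so parents without children still appear (COUNT(c.id) gives 0)

Corrected query:
SELECT p.name, COUNT(c.id) FROM departments p LEFT JOIN staff c ON c.dept_id = p.id GROUP BY p.name

Result:
name        | COUNT(c.id)
------------+------------
Engineering | 3          
HR          | 0          
Marketing   | 3          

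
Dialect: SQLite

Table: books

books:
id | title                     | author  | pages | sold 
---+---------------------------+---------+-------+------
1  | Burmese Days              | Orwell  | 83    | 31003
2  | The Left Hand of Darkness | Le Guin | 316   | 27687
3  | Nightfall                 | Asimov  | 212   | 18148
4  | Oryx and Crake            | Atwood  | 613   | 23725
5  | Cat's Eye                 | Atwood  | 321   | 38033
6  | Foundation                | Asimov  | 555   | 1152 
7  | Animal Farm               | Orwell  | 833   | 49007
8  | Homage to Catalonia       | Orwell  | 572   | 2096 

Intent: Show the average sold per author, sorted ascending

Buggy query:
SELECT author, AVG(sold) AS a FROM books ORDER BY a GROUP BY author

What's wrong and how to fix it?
Bug: GROUP BY must precede ORDER BY

Fix: Reorder: SELECT … FROM … GROUP BY … ORDER BY …

Corrected query:
SELECT author, AVG(sold) AS a FROM books GROUP BY author ORDER BY a

Result:
author  | a           
--------+-------------
Asimov  | 9650        
Orwell  | 27368.666667
Le Guin | 27687       
Atwood  | 30879       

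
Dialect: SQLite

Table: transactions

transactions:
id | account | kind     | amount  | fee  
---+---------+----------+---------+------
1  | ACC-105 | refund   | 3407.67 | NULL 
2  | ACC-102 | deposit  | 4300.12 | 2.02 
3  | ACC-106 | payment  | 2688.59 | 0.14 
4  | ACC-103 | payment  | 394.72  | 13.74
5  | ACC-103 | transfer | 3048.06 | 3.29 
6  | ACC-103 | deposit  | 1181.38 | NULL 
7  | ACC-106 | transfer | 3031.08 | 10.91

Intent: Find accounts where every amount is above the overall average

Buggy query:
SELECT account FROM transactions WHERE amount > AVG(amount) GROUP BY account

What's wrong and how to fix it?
Bug: WHERE evaluates per row before aggregation, so AVG() is unavailable

Fix: Use a subquery for AVG and a HAVING MIN(...) filter so the condition holds for every row in the group

Corrected query:
SELECT account FROM transactions GROUP BY account HAVING MIN(amount) > (SELECT AVG(amount) FROM transactions)

Result:
account
-------
ACC-102
ACC-105
ACC-106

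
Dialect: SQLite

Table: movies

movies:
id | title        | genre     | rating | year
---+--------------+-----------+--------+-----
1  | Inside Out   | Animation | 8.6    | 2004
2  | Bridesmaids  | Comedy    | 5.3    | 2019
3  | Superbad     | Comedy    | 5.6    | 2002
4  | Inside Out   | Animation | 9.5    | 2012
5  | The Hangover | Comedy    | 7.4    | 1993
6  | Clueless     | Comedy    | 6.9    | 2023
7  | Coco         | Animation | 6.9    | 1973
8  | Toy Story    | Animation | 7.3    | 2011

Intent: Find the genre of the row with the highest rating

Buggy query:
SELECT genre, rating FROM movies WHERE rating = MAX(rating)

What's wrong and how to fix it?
Bug: MAX(rating) is an aggregate and cannot be used directly in WHERE

Fix: Wrap MAX in a scalar subquery so WHERE compares against a single value

Corrected query:
SELECT genre, rating FROM movies WHERE rating = (SELECT MAX(rating) FROM movies)

Result:
genre     | rating
----------+-------
Animation | 9.5   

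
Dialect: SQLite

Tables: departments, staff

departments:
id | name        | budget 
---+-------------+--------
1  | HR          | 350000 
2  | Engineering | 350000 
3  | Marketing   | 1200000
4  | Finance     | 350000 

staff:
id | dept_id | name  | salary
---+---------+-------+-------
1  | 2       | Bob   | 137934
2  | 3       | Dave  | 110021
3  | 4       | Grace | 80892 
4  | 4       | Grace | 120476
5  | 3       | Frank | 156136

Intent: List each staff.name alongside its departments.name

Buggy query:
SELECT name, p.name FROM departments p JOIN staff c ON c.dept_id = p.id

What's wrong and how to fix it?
Bug: Both tables have a 'name' column; the unqualified reference is ambiguous

Fix: Qualify the column with its table alias (c.name)

Corrected query:
SELECT c.name, p.name FROM departments p JOIN staff c ON c.dept_id = p.id

Result:
name  | name       
------+------------
Bob   | Engineering
Dave  | Marketing  
Grace | Finance    
Grace | Finance    
Frank | Marketing  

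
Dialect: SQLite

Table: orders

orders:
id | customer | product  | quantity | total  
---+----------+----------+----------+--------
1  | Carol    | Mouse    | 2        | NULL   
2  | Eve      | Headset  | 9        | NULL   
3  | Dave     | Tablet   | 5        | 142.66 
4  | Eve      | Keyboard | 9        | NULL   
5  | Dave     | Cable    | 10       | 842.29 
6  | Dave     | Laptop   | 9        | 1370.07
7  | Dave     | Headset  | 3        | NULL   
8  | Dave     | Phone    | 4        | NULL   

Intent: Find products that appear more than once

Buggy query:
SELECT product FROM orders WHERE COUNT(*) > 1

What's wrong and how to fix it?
Bug: WHERE can't reference COUNT(*); aggregates are computed after WHERE

Fix: GROUP BY product, then filter groups with HAVING COUNT(*) > 1

Corrected query:
SELECT product FROM orders GROUP BY product HAVING COUNT(*) > 1

Result:
product
-------
Headset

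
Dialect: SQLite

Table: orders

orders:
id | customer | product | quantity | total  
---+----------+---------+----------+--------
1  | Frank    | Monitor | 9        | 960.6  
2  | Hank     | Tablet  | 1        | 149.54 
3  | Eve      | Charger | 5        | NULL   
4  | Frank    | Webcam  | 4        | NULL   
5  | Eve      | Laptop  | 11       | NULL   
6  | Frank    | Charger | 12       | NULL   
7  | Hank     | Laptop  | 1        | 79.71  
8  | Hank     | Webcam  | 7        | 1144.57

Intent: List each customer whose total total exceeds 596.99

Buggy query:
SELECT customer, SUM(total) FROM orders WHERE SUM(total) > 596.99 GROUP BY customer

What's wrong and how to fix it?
Bug: SUM(total) is an aggregate, but WHERE filters rows before aggregation

Fix: Use HAVING (which filters groups after aggregation) instead of WHERE

Corrected query:
SELECT customer, SUM(total) FROM orders GROUP BY customer HAVING SUM(total) > 596.99

Result:
customer | SUM(total)
---------+-----------
Frank    | 960.6     
Hank     | 1373.82   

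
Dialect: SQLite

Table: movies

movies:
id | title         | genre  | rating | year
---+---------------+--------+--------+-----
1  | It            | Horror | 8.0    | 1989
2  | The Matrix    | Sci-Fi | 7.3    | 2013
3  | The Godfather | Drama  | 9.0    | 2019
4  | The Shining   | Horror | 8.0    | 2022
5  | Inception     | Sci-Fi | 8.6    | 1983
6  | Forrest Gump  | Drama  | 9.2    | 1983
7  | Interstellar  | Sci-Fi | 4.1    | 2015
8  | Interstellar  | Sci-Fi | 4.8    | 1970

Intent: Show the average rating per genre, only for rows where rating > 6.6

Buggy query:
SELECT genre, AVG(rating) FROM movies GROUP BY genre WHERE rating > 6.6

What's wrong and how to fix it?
Bug: Row-level WHERE must come before GROUP BY in the clause order

Fix: Place WHERE between FROM and GROUP BY

Corrected query:
SELECT genre, AVG(rating) FROM movies WHERE rating > 6.6 GROUP BY genre

Result:
genre  | AVG(rating)
-------+------------
Drama  | 9.1        
Horror | 8          
Sci-Fi | 7.95       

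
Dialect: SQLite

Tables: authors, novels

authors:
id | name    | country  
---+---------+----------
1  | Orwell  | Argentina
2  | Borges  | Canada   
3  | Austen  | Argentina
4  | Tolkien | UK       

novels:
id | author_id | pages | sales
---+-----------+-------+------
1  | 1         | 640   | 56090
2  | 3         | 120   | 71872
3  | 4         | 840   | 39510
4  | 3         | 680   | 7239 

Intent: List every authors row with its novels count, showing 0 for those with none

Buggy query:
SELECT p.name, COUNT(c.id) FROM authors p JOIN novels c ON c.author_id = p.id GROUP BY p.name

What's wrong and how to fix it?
Bug: An inner join excludes parents with zero children

Fix: Use LEFT JOIN so parents without children still appear (COUNT(c.id) gives 0)

Corrected query:
SELECT p.name, COUNT(c.id) FROM authors p LEFT JOIN novels c ON c.author_id = p.id GROUP BY p.name

Result:
name    | COUNT(c.id)
--------+------------
Austen  | 2          
Borges  | 0          
Orwell  | 1          
Tolkien | 1          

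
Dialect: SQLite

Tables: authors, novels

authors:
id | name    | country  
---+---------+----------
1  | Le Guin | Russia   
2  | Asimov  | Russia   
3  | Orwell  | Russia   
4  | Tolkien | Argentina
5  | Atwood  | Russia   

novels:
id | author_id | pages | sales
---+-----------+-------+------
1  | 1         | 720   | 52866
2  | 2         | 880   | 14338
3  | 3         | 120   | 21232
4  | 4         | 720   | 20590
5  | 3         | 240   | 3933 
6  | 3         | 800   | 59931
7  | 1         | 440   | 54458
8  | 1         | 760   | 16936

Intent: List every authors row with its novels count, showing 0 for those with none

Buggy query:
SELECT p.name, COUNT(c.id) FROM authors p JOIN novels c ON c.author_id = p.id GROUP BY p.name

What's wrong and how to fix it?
Bug: An inner join excludes parents with zero children

Fix: Switch to LEFT JOIN to retain unmatched parent rows

Corrected query:
SELECT p.name, COUNT(c.id) FROM authors p LEFT JOIN novels c ON c.author_id = p.id GROUP BY p.name

Result:
name    | COUNT(c.id)
--------+------------
Asimov  | 1          
Atwood  | 0          
Le Guin | 3          
Orwell  | 3          
Tolkien | 1          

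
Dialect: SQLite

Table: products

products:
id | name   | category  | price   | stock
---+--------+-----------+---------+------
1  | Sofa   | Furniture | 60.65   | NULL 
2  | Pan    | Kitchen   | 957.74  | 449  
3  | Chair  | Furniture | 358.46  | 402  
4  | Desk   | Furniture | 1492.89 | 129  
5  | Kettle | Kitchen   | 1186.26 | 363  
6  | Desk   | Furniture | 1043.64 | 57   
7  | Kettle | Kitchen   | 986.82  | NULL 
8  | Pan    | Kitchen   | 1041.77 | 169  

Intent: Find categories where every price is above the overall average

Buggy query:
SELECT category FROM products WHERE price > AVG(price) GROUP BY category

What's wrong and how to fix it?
Bug: WHERE evaluates per row before aggregation, so AVG() is unavailable

Fix: Use a subquery for AVG and a HAVING MIN(...) filter so the condition holds for every row in the group

Corrected query:
SELECT category FROM products GROUP BY category HAVING MIN(price) > (SELECT AVG(price) FROM products)

Result:
category
--------
Kitchen 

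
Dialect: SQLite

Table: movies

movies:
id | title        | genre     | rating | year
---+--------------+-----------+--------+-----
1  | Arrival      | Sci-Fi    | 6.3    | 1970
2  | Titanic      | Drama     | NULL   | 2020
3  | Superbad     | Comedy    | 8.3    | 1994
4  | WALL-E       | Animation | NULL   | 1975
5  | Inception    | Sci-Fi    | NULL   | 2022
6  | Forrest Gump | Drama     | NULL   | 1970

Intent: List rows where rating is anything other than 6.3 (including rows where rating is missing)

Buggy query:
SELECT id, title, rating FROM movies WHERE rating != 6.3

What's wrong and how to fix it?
Bug: 'rating != 6.3' is unknown when rating is NULL, so NULL rows are silently excluded

Fix: Handle NULL separately with IS NULL alongside the inequality

Corrected query:
SELECT id, title, rating FROM movies WHERE rating != 6.3 OR rating IS NULL

Result:
id | title        | rating
---+--------------+-------
2  | Titanic      | NULL  
3  | Superbad     | 8.3   
4  | WALL-E       | NULL  
5  | Inception    | NULL  
6  | Forrest Gump | NULL  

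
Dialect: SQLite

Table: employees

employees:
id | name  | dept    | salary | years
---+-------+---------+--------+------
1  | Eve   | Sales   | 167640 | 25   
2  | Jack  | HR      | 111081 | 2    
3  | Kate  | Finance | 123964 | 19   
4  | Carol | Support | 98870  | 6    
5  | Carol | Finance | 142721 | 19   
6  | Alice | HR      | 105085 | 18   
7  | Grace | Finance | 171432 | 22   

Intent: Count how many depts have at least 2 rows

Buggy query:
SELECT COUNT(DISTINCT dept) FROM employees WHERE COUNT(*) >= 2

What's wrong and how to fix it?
Bug: WHERE filters individual rows, not groups, so a group-level COUNT is invalid there

Fix: Group first with HAVING COUNT(*) >= 2, then COUNT the resulting groups

Corrected query:
SELECT COUNT(*) FROM (SELECT dept FROM employees GROUP BY dept HAVING COUNT(*) >= 2)

Result:
COUNT(*)
--------
2       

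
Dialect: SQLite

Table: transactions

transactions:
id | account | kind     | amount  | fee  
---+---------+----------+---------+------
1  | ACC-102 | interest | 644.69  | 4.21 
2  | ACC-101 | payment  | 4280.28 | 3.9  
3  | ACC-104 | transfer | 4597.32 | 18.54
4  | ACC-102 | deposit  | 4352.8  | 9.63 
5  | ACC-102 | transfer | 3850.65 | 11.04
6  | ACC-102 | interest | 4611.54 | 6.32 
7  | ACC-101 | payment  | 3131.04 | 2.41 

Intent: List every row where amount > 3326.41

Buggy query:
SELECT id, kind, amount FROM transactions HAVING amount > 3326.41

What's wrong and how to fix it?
Bug: HAVING filters the output of aggregation, but this query has no GROUP BY and no aggregate functions, so SQLite rejects it (HAVING clause on a non-aggregate query); the condition here is per row

Fix: Replace HAVING with WHERE since the condition applies to individual rows

Corrected query:
SELECT id, kind, amount FROM transactions WHERE amount > 3326.41

Result:
id | kind     | amount 
---+----------+--------
2  | payment  | 4280.28
3  | transfer | 4597.32
4  | deposit  | 4352.8 
5  | transfer | 3850.65
6  | interest | 4611.54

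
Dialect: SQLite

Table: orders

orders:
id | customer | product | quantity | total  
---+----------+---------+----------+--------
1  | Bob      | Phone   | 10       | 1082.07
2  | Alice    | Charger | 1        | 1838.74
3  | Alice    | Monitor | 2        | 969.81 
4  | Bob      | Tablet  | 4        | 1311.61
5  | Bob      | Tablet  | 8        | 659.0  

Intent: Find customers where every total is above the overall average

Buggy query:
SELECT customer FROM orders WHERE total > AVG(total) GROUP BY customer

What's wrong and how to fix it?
Bug: WHERE evaluates per row before aggregation, so AVG() is unavailable

Fix: Compute the overall average in a scalar subquery and compare each group's MIN against it in HAVING

Corrected query:
SELECT customer FROM orders GROUP BY customer HAVING MIN(total) > (SELECT AVG(total) FROM orders)

Result:
(no rows)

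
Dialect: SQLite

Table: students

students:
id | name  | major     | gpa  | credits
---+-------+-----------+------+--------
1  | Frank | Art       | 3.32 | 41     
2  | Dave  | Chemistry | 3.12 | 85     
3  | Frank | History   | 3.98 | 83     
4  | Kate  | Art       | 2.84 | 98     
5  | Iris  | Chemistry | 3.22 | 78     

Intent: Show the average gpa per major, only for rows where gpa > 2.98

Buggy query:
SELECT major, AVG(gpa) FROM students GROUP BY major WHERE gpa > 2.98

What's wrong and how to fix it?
Bug: WHERE cannot follow GROUP BY

Fix: Move the WHERE clause before GROUP BY

Corrected query:
SELECT major, AVG(gpa) FROM students WHERE gpa > 2.98 GROUP BY major

Result:
major     | AVG(gpa)
----------+---------
Art       | 3.32    
Chemistry | 3.17    
History   | 3.98    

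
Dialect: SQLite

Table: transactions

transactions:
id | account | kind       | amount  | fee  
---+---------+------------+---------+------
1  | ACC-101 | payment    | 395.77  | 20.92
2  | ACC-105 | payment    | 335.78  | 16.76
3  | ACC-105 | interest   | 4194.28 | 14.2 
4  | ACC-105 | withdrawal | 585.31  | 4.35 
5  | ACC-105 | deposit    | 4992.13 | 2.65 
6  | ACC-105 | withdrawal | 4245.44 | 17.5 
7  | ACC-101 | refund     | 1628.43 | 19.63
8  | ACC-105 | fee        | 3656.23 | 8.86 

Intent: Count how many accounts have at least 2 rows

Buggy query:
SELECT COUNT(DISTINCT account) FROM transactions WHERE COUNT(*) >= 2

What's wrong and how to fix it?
Bug: WHERE filters individual rows, not groups, so a group-level COUNT is invalid there

Fix: Use a subquery that GROUPs and filters with HAVING, then count its rows

Corrected query:
SELECT COUNT(*) FROM (SELECT account FROM transactions GROUP BY account HAVING COUNT(*) >= 2)

Result:
COUNT(*)
--------
2       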